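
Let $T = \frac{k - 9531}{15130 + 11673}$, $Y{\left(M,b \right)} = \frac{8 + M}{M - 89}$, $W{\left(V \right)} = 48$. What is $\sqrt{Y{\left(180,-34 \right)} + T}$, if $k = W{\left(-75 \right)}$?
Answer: $\frac{\sqrt{4242230603}}{49777} \approx 1.3085$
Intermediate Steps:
$k = 48$
$Y{\left(M,b \right)} = \frac{8 + M}{-89 + M}$
$T = - \frac{9483}{26803}$ ($T = \frac{48 - 9531}{15130 + 11673} = - \frac{9483}{26803} \approx -0.3538$)
$\sqrt{Y{\left(180,-34 \right)} + T} = \sqrt{\frac{8 + 180}{-89 + 180} - \frac{9483}{26803}} = \sqrt{\frac{1}{91} \cdot 188 - \frac{9483}{26803}} = \sqrt{\frac{188}{91} - \frac{9483}{26803}} = \sqrt{\frac{596573}{348439}} = \frac{\sqrt{4242230603}}{49777}$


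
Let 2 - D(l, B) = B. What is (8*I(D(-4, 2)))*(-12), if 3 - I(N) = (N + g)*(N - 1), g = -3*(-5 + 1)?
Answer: -1440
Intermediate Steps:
g = 12 (g = -3*(-4) = 12)
D(l, B) = 2 - B
I(N) = 3 - (-1 + N)*(12 + N) (I(N) = 3 - (N + 12)*(N - 1) = 3 - (12 + N)*(-1 + N) = 3 - (-1 + N)*(12 + N))
(8*I(D(-4, 2)))*(-12) = (8*(15 - (2 - 1*2)² - 11*(2 - 1*2)))*(-12) = (8*(15 - (2 - 2)² - 11*(2 - 2)))*(-12) = (8*(15 - 1*0² - 11*0))*(-12) = (8*(15 - 1*0 + 0))*(-12) = (8*(15 + 0 + 0))*(-12) = (8*15)*(-12) = 120*(-12) = -1440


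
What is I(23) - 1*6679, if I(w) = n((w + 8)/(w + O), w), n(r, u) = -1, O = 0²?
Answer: -6680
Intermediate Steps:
O = 0
I(w) = -1
I(23) - 1*6679 = -1 - 1*6679 = -1 - 6679 = -6680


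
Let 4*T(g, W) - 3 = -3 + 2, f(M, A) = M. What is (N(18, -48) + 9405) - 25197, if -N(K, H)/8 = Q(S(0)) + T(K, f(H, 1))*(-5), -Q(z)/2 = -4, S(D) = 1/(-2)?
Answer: -15836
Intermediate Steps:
S(D) = -½
T(g, W) = ½ (T(g, W) = ¾ + (-3 + 2)/4 = ¾ + (¼)*(-1) = ¾ - ¼ = ½)
Q(z) = 8 (Q(z) = -2*(-4) = 8)
N(K, H) = -44 (N(K, H) = -8*(8 + (½)*(-5)) = -8*(8 - 5/2) = -8*11/2 = -44)
(N(18, -48) + 9405) - 25197 = (-44 + 9405) - 25197 = 9361 - 25197 = -15836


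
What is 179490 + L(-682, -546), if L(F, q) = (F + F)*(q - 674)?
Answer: 1843570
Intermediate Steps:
L(F, q) = 2*F*(-674 + q) (L(F, q) = (2*F)*(-674 + q) = 2*F*(-674 + q))
179490 + L(-682, -546) = 179490 + 2*(-682)*(-674 - 546) = 179490 + 2*(-682)*(-1220) = 179490 + 1664080 = 1843570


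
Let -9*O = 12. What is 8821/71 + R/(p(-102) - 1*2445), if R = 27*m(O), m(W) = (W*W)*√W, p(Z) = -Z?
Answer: 8821/71 - 32*I*√3/2343 ≈ 124.24 - 0.023656*I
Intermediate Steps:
O = -4/3 (O = -⅑*12 = -4/3 ≈ -1.3333)
m(W) = W^(5/2) (m(W) = W²*√W = W^(5/2))
R = 32*I*√3 (R = 27*(-4/3)^(5/2) = 27*(32*I*√3/27) = 32*I*√3 ≈ 55.426*I)
8821/71 + R/(p(-102) - 1*2445) = 8821/71 + (32*I*√3)/(-1*(-102) - 1*2445) = 8821*(1/71) + (32*I*√3)/(102 - 2445) = 8821/71 + (32*I*√3)/(-2343) = 8821/71 + (32*I*√3)*(-1/2343) = 8821/71 - 32*I*√3/2343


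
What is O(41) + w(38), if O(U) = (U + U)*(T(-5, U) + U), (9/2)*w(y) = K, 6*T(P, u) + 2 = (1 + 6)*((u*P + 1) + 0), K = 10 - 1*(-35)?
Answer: -48514/3 ≈ -16171.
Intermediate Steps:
K = 45 (K = 10 + 35 = 45)
T(P, u) = ⅚ + 7*P*u/6 (T(P, u) = -⅓ + ((1 + 6)*((u*P + 1) + 0))/6 = -⅓ + (7*((P*u + 1) + 0))/6 = -⅓ + (7*((1 + P*u) + 0))/6 = -⅓ + (7*(1 + P*u))/6 = -⅓ + (7 + 7*P*u)/6 = -⅓ + (7/6 + 7*P*u/6) = ⅚ + 7*P*u/6)
w(y) = 10 (w(y) = (2/9)*45 = 10)
O(U) = 2*U*(⅚ - 29*U/6) (O(U) = (U + U)*((⅚ + (7/6)*(-5)*U) + U) = (2*U)*((⅚ - 35*U/6) + U) = (2*U)*(⅚ - 29*U/6) = 2*U*(⅚ - 29*U/6))
O(41) + w(38) = (⅓)*41*(5 - 29*41) + 10 = (⅓)*41*(5 - 1189) + 10 = (⅓)*41*(-1184) + 10 = -48544/3 + 10 = -48514/3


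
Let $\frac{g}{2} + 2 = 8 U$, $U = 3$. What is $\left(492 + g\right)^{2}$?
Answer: $287296$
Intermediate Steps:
$g = 44$ ($g = -4 + 2 \cdot 8 \cdot 3 = -4 + 2 \cdot 24 = -4 + 48 = 44$)
$\left(492 + g\right)^{2} = \left(492 + 44\right)^{2} = 536^{2} = 287296$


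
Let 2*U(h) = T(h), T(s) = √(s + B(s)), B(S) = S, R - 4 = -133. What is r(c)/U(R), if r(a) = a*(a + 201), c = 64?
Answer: -16960*I*√258/129 ≈ -2111.8*I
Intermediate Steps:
R = -129 (R = 4 - 133 = -129)
r(a) = a*(201 + a)
T(s) = √2*√s (T(s) = √(s + s) = √(2*s) = √2*√s)
U(h) = √2*√h/2 (U(h) = (√2*√h)/2 = √2*√h/2)
r(c)/U(R) = (64*(201 + 64))/((√2*√(-129)/2)) = (64*265)/((√2*(I*√129)/2)) = 16960/((I*√258/2)) = 16960*(-I*√258/129) = -16960*I*√258/129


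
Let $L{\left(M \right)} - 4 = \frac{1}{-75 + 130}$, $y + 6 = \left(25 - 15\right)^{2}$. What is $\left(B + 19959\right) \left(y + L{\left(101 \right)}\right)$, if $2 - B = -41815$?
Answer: $\frac{30275856}{5} \approx 6.0552 \cdot 10^{6}$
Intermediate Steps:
$B = 41817$ ($B = 2 - -41815 = 2 + 41815 = 41817$)
$y = 94$ ($y = -6 + \left(25 - 15\right)^{2} = -6 + 10^{2} = -6 + 100 = 94$)
$L{\left(M \right)} = \frac{221}{55}$ ($L{\left(M \right)} = 4 + \frac{1}{-75 + 130} = 4 + \frac{1}{55} = \frac{221}{55}$)
$\left(B + 19959\right) \left(y + L{\left(101 \right)}\right) = \left(41817 + 19959\right) \left(94 + \frac{221}{55}\right) = 61776 \cdot \frac{5391}{55} = \frac{30275856}{5}$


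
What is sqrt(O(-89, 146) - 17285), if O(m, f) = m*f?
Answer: I*sqrt(30279) ≈ 174.01*I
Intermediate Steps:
O(m, f) = f*m
sqrt(O(-89, 146) - 17285) = sqrt(146*(-89) - 17285) = sqrt(-12994 - 17285) = sqrt(-30279) = I*sqrt(30279)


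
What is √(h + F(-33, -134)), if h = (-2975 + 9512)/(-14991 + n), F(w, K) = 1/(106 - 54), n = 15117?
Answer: 5*√618891/546 ≈ 7.2042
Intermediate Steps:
F(w, K) = 1/52
h = 2179/42 (h = (-2975 + 9512)/(-14991 + 15117) = 6537/126 = 6537*(1/126) = 2179/42 ≈ 51.881)
√(h + F(-33, -134)) = √(2179/42 + 1/52) = √(56675/1092) = 5*√618891/546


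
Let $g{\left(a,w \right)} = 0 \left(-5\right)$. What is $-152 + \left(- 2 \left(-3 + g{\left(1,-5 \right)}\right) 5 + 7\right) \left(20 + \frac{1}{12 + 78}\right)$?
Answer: $\frac{52957}{90} \approx 588.41$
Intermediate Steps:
$g{\left(a,w \right)} = 0$
$-152 + \left(- 2 \left(-3 + g{\left(1,-5 \right)}\right) 5 + 7\right) \left(20 + \frac{1}{12 + 78}\right) = -152 + \left(- 2 \left(-3 + 0\right) 5 + 7\right) \left(20 + \frac{1}{12 + 78}\right) = -152 + \left(- 2 \left(\left(-3\right) 5\right) + 7\right) \left(20 + \frac{1}{90}\right) = -152 + \left(\left(-2\right) \left(-15\right) + 7\right) \left(20 + \frac{1}{90}\right) = -152 + \left(30 + 7\right) \frac{1801}{90} = -152 + 37 \cdot \frac{1801}{90} = -152 + \frac{66637}{90} = \frac{52957}{90}$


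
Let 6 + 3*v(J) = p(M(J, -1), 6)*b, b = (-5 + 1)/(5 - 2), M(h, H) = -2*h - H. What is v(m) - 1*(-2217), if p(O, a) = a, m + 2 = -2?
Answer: 6637/3 ≈ 2212.3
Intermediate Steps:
m = -4 (m = -2 - 2 = -4)
M(h, H) = -H - 2*h
b = -4/3 ≈ -1.3333
v(J) = -14/3 (v(J) = -2 + (6*(-4/3))/3 = -2 + (1/3)*(-8) = -2 - 8/3 = -14/3)
v(m) - 1*(-2217) = -14/3 - 1*(-2217) = -14/3 + 2217 = 6637/3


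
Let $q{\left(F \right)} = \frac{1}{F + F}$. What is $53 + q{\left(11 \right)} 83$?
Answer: $\frac{1249}{22} \approx 56.773$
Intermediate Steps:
$q{\left(F \right)} = \frac{1}{2 F}$
$53 + q{\left(11 \right)} 83 = 53 + \frac{1}{2 \cdot 11} \cdot 83 = 53 + \frac{1}{2} \cdot \frac{1}{11} \cdot 83 = 53 + \frac{1}{22} \cdot 83 = 53 + \frac{83}{22} = \frac{1249}{22}$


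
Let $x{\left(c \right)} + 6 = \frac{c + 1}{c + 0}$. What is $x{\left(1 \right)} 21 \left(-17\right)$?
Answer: $1428$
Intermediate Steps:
$x{\left(c \right)} = -6 + \frac{1 + c}{c}$ ($x{\left(c \right)} = -6 + \frac{c + 1}{c + 0} = -6 + \frac{1 + c}{c}$)
$x{\left(1 \right)} 21 \left(-17\right) = \left(-5 + 1^{-1}\right) 21 \left(-17\right) = \left(-5 + 1\right) 21 \left(-17\right) = \left(-4\right) 21 \left(-17\right) = \left(-84\right) \left(-17\right) = 1428$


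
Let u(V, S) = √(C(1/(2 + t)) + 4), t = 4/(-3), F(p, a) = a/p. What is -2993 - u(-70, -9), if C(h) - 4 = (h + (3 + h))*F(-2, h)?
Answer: -2993 - √14/2 ≈ -2994.9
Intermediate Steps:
t = -4/3 (t = 4*(-⅓) = -4/3 ≈ -1.3333)
C(h) = 4 - h*(3 + 2*h)/2 (C(h) = 4 + (h + (3 + h))*(h/(-2)) = 4 + (3 + 2*h)*(h*(-½)) = 4 + (3 + 2*h)*(-h/2) = 4 - h*(3 + 2*h)/2)
u(V, S) = √14/2 (u(V, S) = √((4 - (1/(2 - 4/3))² - 3/(2*(2 - 4/3))) + 4) = √((4 - (1/(⅔))² - 3/(2*⅔)) + 4) = √((4 - (3/2)² - 3/2*3/2) + 4) = √((4 - 1*9/4 - 9/4) + 4) = √((4 - 9/4 - 9/4) + 4) = √(-½ + 4) = √(7/2) = √14/2)
-2993 - u(-70, -9) = -2993 - √14/2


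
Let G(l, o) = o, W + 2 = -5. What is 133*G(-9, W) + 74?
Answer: -857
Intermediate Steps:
W = -7 (W = -2 - 5 = -7)
133*G(-9, W) + 74 = 133*(-7) + 74 = -931 + 74 = -857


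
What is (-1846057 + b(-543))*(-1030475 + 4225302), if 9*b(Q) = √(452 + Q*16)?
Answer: -5897832747139 + 6389654*I*√2059/9 ≈ -5.8978e+12 + 3.2215e+7*I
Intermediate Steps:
b(Q) = √(452 + 16*Q)/9 (b(Q) = √(452 + Q*16)/9 = √(452 + 16*Q)/9)
(-1846057 + b(-543))*(-1030475 + 4225302) = (-1846057 + 2*√(113 + 4*(-543))/9)*(-1030475 + 4225302) = (-1846057 + 2*√(113 - 2172)/9)*3194827 = (-1846057 + 2*√(-2059)/9)*3194827 = (-1846057 + 2*(I*√2059)/9)*3194827 = (-1846057 + 2*I*√2059/9)*3194827 = -5897832747139 + 6389654*I*√2059/9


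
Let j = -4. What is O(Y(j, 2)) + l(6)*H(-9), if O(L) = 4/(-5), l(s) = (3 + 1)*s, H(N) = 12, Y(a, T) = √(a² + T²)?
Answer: 1436/5 ≈ 287.20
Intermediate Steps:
Y(a, T) = √(T² + a²)
l(s) = 4*s
O(L) = -⅘ (O(L) = 4*(-⅕) = -⅘)
O(Y(j, 2)) + l(6)*H(-9) = -⅘ + (4*6)*12 = -⅘ + 24*12 = -⅘ + 288 = 1436/5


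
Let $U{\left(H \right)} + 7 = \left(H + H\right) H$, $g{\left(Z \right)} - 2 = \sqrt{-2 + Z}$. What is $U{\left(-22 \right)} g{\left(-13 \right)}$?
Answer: $1922 + 961 i \sqrt{15} \approx 1922.0 + 3721.9 i$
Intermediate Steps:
$g{\left(Z \right)} = 2 + \sqrt{-2 + Z}$
$U{\left(H \right)} = -7 + 2 H^{2}$ ($U{\left(H \right)} = -7 + \left(H + H\right) H = -7 + 2 H H = -7 + 2 H^{2}$)
$U{\left(-22 \right)} g{\left(-13 \right)} = \left(-7 + 2 \left(-22\right)^{2}\right) \left(2 + \sqrt{-2 - 13}\right) = \left(-7 + 2 \cdot 484\right) \left(2 + \sqrt{-15}\right) = \left(-7 + 968\right) \left(2 + i \sqrt{15}\right) = 961 \left(2 + i \sqrt{15}\right) = 1922 + 961 i \sqrt{15}$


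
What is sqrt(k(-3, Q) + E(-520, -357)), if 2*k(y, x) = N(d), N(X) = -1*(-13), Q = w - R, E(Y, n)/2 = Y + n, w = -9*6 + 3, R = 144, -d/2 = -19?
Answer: I*sqrt(6990)/2 ≈ 41.803*I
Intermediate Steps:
d = 38 (d = -2*(-19) = 38)
w = -51 (w = -54 + 3 = -51)
E(Y, n) = 2*Y + 2*n (E(Y, n) = 2*(Y + n) = 2*Y + 2*n)
Q = -195 (Q = -51 - 1*144 = -51 - 144 = -195)
N(X) = 13
k(y, x) = 13/2 (k(y, x) = (1/2)*13 = 13/2)
sqrt(k(-3, Q) + E(-520, -357)) = sqrt(13/2 + (2*(-520) + 2*(-357))) = sqrt(13/2 + (-1040 - 714)) = sqrt(13/2 - 1754) = sqrt(-3495/2) = I*sqrt(6990)/2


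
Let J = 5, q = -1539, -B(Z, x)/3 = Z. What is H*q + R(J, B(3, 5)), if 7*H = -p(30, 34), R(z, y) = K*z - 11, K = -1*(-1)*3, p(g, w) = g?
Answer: 46198/7 ≈ 6599.7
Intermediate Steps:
B(Z, x) = -3*Z
K = 3 (K = 1*3 = 3)
R(z, y) = -11 + 3*z (R(z, y) = 3*z - 11 = -11 + 3*z)
H = -30/7 (H = (-1*30)/7 = (1/7)*(-30) = -30/7 ≈ -4.2857)
H*q + R(J, B(3, 5)) = -30/7*(-1539) + (-11 + 3*5) = 46170/7 + (-11 + 15) = 46170/7 + 4 = 46198/7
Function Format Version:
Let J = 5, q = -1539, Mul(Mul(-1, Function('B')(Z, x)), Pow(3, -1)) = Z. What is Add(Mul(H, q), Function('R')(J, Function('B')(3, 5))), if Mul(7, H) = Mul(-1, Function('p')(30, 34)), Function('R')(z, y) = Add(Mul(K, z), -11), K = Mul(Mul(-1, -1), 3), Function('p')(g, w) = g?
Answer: Rational(46198, 7) ≈ 6599.7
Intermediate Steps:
Function('B')(Z, x) = Mul(-3, Z)
K = 3 (K = Mul(1, 3) = 3)
Function('R')(z, y) = Add(-11, Mul(3, z)) (Function('R')(z, y) = Add(Mul(3, z), -11) = Add(-11, Mul(3, z)))
H = Rational(-30, 7) (H = Mul(Rational(1, 7), Mul(-1, 30)) = Mul(Rational(1, 7), -30) = Rational(-30, 7) ≈ -4.2857)
Add(Mul(H, q), Function('R')(J, Function('B')(3, 5))) = Add(Mul(Rational(-30, 7), -1539), Add(-11, Mul(3, 5))) = Add(Rational(46170, 7), Add(-11, 15)) = Add(Rational(46170, 7), 4) = Rational(46198, 7)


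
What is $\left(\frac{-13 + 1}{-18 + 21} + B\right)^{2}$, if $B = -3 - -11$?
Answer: $16$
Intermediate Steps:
$B = 8$ ($B = -3 + 11 = 8$)
$\left(\frac{-13 + 1}{-18 + 21} + B\right)^{2} = \left(\frac{-13 + 1}{-18 + 21} + 8\right)^{2} = \left(- \frac{12}{3} + 8\right)^{2} = \left(\left(-12\right) \frac{1}{3} + 8\right)^{2} = \left(-4 + 8\right)^{2} = 4^{2} = 16$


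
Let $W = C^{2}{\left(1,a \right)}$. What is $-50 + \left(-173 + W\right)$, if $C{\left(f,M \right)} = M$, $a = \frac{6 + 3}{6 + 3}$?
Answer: $-222$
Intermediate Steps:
$a = 1$ ($a = \frac{9}{9} = 9 \cdot \frac{1}{9} = 1$)
$W = 1$ ($W = 1^{2} = 1$)
$-50 + \left(-173 + W\right) = -50 + \left(-173 + 1\right) = -50 - 172 = -222$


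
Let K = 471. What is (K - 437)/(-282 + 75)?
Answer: -34/207 ≈ -0.16425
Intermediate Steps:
(K - 437)/(-282 + 75) = (471 - 437)/(-282 + 75) = 34/(-207) = 34*(-1/207) = -34/207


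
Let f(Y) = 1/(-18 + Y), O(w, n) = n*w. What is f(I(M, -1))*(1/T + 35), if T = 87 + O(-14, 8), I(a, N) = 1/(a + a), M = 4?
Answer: -6992/3575 ≈ -1.9558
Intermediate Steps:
I(a, N) = 1/(2*a)
T = -25 (T = 87 + 8*(-14) = 87 - 112 = -25)
f(I(M, -1))*(1/T + 35) = (1/(-25) + 35)/(-18 + (½)/4) = (-1/25 + 35)/(-18 + (½)*(¼)) = (874/25)/(-18 + ⅛) = (874/25)/(-143/8) = -8/143*874/25 = -6992/3575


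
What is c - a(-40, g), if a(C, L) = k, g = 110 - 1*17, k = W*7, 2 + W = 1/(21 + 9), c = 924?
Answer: 28133/30 ≈ 937.77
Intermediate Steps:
W = -59/30 (W = -2 + 1/(21 + 9) = -2 + 1/30 = -59/30 ≈ -1.9667)
k = -413/30 (k = -59/30*7 = -413/30 ≈ -13.767)
g = 93 (g = 110 - 17 = 93)
a(C, L) = -413/30
c - a(-40, g) = 924 - 1*(-413/30) = 924 + 413/30 = 28133/30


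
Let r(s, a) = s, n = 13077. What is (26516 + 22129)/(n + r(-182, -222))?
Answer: 9729/2579 ≈ 3.7724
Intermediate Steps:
(26516 + 22129)/(n + r(-182, -222)) = (26516 + 22129)/(13077 - 182) = 48645/12895 = 48645*(1/12895) = 9729/2579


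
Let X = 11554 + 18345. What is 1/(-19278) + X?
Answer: 576392921/19278 ≈ 29899.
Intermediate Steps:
X = 29899
1/(-19278) + X = 1/(-19278) + 29899 = -1/19278 + 29899 = 576392921/19278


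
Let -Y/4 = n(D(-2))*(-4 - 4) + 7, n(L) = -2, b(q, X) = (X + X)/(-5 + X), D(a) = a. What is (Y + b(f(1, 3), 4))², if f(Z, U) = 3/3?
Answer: 10000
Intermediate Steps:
f(Z, U) = 1 (f(Z, U) = 3*(⅓) = 1)
b(q, X) = 2*X/(-5 + X) (b(q, X) = (2*X)/(-5 + X) = 2*X/(-5 + X))
Y = -92 (Y = -4*(-2*(-4 - 4) + 7) = -4*(-2*(-8) + 7) = -4*(16 + 7) = -4*23 = -92)
(Y + b(f(1, 3), 4))² = (-92 + 2*4/(-5 + 4))² = (-92 + 2*4/(-1))² = (-92 + 2*4*(-1))² = (-92 - 8)² = (-100)² = 10000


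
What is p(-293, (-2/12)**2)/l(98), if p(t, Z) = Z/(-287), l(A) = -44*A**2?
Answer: 1/4366055232 ≈ 2.2904e-10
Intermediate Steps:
p(t, Z) = -Z/287 (p(t, Z) = Z*(-1/287) = -Z/287)
p(-293, (-2/12)**2)/l(98) = (-(-2/12)**2/287)/((-44*98**2)) = (-(-2*1/12)**2/287)/((-44*9604)) = -(-1/6)**2/287/(-422576) = -1/287*1/36*(-1/422576) = -1/10332*(-1/422576) = 1/4366055232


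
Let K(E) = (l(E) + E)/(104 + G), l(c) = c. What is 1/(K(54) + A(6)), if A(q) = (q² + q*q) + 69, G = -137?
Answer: 11/1515 ≈ 0.0072607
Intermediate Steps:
A(q) = 69 + 2*q² (A(q) = (q² + q²) + 69 = 2*q² + 69 = 69 + 2*q²)
K(E) = -2*E/33 (K(E) = (E + E)/(104 - 137) = (2*E)/(-33) = (2*E)*(-1/33) = -2*E/33)
1/(K(54) + A(6)) = 1/(-2/33*54 + (69 + 2*6²)) = 1/(-36/11 + (69 + 2*36)) = 1/(-36/11 + (69 + 72)) = 1/(-36/11 + 141) = 1/(1515/11) = 11/1515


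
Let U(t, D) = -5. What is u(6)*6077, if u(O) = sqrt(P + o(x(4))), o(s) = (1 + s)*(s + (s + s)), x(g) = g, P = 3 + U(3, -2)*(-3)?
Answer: 6077*sqrt(78) ≈ 53671.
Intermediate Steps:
P = 18 (P = 3 - 5*(-3) = 3 + 15 = 18)
o(s) = 3*s*(1 + s) (o(s) = (1 + s)*(s + 2*s) = (1 + s)*(3*s) = 3*s*(1 + s))
u(O) = sqrt(78) (u(O) = sqrt(18 + 3*4*(1 + 4)) = sqrt(18 + 3*4*5) = sqrt(18 + 60) = sqrt(78))
u(6)*6077 = sqrt(78)*6077 = 6077*sqrt(78)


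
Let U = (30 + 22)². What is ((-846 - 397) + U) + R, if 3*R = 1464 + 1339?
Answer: 7186/3 ≈ 2395.3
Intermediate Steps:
R = 2803/3 (R = (1464 + 1339)/3 = (⅓)*2803 = 2803/3 ≈ 934.33)
U = 2704 (U = 52² = 2704)
((-846 - 397) + U) + R = ((-846 - 397) + 2704) + 2803/3 = (-1243 + 2704) + 2803/3 = 1461 + 2803/3 = 7186/3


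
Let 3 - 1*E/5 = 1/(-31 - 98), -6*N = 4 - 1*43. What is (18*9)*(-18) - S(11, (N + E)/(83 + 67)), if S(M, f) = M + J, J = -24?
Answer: -2903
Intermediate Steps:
N = 13/2 (N = -(4 - 1*43)/6 = -(4 - 43)/6 = -⅙*(-39) = 13/2 ≈ 6.5000)
E = 1940/129 (E = 15 - 5/(-31 - 98) = 15 - 5/(-129) = 15 - 5*(-1/129) = 15 + 5/129 = 1940/129 ≈ 15.039)
S(M, f) = -24 + M (S(M, f) = M - 24 = -24 + M)
(18*9)*(-18) - S(11, (N + E)/(83 + 67)) = (18*9)*(-18) - (-24 + 11) = 162*(-18) - 1*(-13) = -2916 + 13 = -2903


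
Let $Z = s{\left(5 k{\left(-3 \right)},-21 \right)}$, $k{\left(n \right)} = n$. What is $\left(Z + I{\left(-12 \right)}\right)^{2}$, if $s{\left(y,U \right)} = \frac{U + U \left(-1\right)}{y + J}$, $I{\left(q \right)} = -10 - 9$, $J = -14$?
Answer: $361$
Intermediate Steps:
$I{\left(q \right)} = -19$
$s{\left(y,U \right)} = 0$ ($s{\left(y,U \right)} = \frac{U + U \left(-1\right)}{y - 14} = \frac{U - U}{-14 + y} = \frac{0}{-14 + y} = 0$)
$Z = 0$
$\left(Z + I{\left(-12 \right)}\right)^{2} = \left(0 - 19\right)^{2} = \left(-19\right)^{2} = 361$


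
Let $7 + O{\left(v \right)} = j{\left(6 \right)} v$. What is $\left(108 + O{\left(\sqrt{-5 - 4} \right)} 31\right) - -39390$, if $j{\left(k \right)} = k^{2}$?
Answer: $39281 + 3348 i \approx 39281.0 + 3348.0 i$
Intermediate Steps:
$O{\left(v \right)} = -7 + 36 v$ ($O{\left(v \right)} = -7 + 6^{2} v = -7 + 36 v$)
$\left(108 + O{\left(\sqrt{-5 - 4} \right)} 31\right) - -39390 = \left(108 + \left(-7 + 36 \sqrt{-5 - 4}\right) 31\right) - -39390 = \left(108 + \left(-7 + 36 \sqrt{-9}\right) 31\right) + 39390 = \left(108 + \left(-7 + 36 \cdot 3 i\right) 31\right) + 39390 = \left(108 + \left(-7 + 108 i\right) 31\right) + 39390 = \left(108 - \left(217 - 3348 i\right)\right) + 39390 = \left(-109 + 3348 i\right) + 39390 = 39281 + 3348 i$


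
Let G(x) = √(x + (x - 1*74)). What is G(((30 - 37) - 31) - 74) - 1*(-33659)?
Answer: 33659 + I*√298 ≈ 33659.0 + 17.263*I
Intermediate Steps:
G(x) = √(-74 + 2*x) (G(x) = √(x + (x - 74)) = √(x + (-74 + x)) = √(-74 + 2*x))
G(((30 - 37) - 31) - 74) - 1*(-33659) = √(-74 + 2*(((30 - 37) - 31) - 74)) - 1*(-33659) = √(-74 + 2*((-7 - 31) - 74)) + 33659 = √(-74 + 2*(-38 - 74)) + 33659 = √(-74 + 2*(-112)) + 33659 = √(-74 - 224) + 33659 = √(-298) + 33659 = I*√298 + 33659 = 33659 + I*√298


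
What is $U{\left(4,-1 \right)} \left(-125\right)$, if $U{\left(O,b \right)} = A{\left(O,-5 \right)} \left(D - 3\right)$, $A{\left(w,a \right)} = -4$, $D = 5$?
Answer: $1000$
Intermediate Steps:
$U{\left(O,b \right)} = -8$ ($U{\left(O,b \right)} = - 4 \left(5 - 3\right) = \left(-4\right) 2 = -8$)
$U{\left(4,-1 \right)} \left(-125\right) = \left(-8\right) \left(-125\right) = 1000$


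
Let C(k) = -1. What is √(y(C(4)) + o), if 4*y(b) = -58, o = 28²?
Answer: 9*√38/2 ≈ 27.740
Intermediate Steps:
o = 784
y(b) = -29/2 (y(b) = (¼)*(-58) = -29/2)
√(y(C(4)) + o) = √(-29/2 + 784) = √(1539/2) = 9*√38/2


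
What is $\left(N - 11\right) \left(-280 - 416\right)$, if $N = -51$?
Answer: $43152$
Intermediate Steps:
$\left(N - 11\right) \left(-280 - 416\right) = \left(-51 - 11\right) \left(-280 - 416\right) = \left(-62\right) \left(-696\right) = 43152$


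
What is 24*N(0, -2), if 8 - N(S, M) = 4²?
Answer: -192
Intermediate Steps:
N(S, M) = -8 (N(S, M) = 8 - 1*4² = 8 - 1*16 = 8 - 16 = -8)
24*N(0, -2) = 24*(-8) = -192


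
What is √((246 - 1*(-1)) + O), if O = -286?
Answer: I*√39 ≈ 6.245*I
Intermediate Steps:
√((246 - 1*(-1)) + O) = √((246 - 1*(-1)) - 286) = √((246 + 1) - 286) = √(247 - 286) = √(-39) = I*√39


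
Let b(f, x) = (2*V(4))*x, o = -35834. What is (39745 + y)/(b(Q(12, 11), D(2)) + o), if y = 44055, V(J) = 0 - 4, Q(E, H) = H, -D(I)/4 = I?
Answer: -8380/3577 ≈ -2.3427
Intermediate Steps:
D(I) = -4*I
V(J) = -4
b(f, x) = -8*x (b(f, x) = (2*(-4))*x = -8*x)
(39745 + y)/(b(Q(12, 11), D(2)) + o) = (39745 + 44055)/(-(-32)*2 - 35834) = 83800/(-8*(-8) - 35834) = 83800/(64 - 35834) = 83800/(-35770) = 83800*(-1/35770) = -8380/3577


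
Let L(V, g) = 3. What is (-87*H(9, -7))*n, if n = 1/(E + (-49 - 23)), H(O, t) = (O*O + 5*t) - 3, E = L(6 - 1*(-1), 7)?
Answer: 1247/23 ≈ 54.217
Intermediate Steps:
E = 3
H(O, t) = -3 + O² + 5*t (H(O, t) = (O² + 5*t) - 3 = -3 + O² + 5*t)
n = -1/69 (n = 1/(3 + (-49 - 23)) = 1/(3 - 72) = 1/(-69) = -1/69 ≈ -0.014493)
(-87*H(9, -7))*n = -87*(-3 + 9² + 5*(-7))*(-1/69) = -87*(-3 + 81 - 35)*(-1/69) = -87*43*(-1/69) = -3741*(-1/69) = 1247/23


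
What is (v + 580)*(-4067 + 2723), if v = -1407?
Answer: 1111488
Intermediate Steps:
(v + 580)*(-4067 + 2723) = (-1407 + 580)*(-4067 + 2723) = -827*(-1344) = 1111488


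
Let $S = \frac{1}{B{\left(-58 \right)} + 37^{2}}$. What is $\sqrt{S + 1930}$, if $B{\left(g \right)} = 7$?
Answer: $\frac{\sqrt{228388566}}{344} \approx 43.932$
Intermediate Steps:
$S = \frac{1}{1376}$ ($S = \frac{1}{7 + 37^{2}} = \frac{1}{7 + 1369} = \frac{1}{1376} \approx 0.00072674$)
$\sqrt{S + 1930} = \sqrt{\frac{1}{1376} + 1930} = \sqrt{\frac{2655681}{1376}} = \frac{\sqrt{228388566}}{344}$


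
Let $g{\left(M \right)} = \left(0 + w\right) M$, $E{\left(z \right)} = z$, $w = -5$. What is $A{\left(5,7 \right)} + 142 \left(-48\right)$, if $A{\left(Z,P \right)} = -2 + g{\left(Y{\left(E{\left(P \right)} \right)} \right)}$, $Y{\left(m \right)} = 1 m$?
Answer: $-6853$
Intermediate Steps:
$Y{\left(m \right)} = m$
$g{\left(M \right)} = - 5 M$ ($g{\left(M \right)} = \left(0 - 5\right) M = - 5 M$)
$A{\left(Z,P \right)} = -2 - 5 P$
$A{\left(5,7 \right)} + 142 \left(-48\right) = \left(-2 - 35\right) + 142 \left(-48\right) = \left(-2 - 35\right) - 6816 = -37 - 6816 = -6853$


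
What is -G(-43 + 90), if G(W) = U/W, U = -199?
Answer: 199/47 ≈ 4.2340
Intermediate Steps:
G(W) = -199/W
-G(-43 + 90) = -(-199)/(-43 + 90) = -(-199)/47 = -1*(-199/47) = 199/47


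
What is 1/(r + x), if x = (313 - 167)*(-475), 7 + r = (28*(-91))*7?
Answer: -1/87193 ≈ -1.1469e-5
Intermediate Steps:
r = -17843 (r = -7 + (28*(-91))*7 = -7 - 2548*7 = -7 - 17836 = -17843)
x = -69350 (x = 146*(-475) = -69350)
1/(r + x) = 1/(-17843 - 69350) = 1/(-87193) = -1/87193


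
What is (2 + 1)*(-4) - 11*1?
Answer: -23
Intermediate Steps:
(2 + 1)*(-4) - 11*1 = 3*(-4) - 11 = -12 - 11 = -23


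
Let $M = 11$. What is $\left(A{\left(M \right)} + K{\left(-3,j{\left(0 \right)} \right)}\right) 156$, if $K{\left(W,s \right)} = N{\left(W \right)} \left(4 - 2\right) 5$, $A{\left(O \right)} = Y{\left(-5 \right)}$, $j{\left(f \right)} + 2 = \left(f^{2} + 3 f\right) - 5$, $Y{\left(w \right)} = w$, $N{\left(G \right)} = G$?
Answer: $-5460$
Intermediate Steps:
$j{\left(f \right)} = -7 + f^{2} + 3 f$ ($j{\left(f \right)} = -2 - \left(5 - f^{2} - 3 f\right) = -2 + \left(-5 + f^{2} + 3 f\right) = -7 + f^{2} + 3 f$)
$A{\left(O \right)} = -5$
$K{\left(W,s \right)} = 10 W$ ($K{\left(W,s \right)} = W \left(4 - 2\right) 5 = W 2 \cdot 5 = 2 W 5 = 10 W$)
$\left(A{\left(M \right)} + K{\left(-3,j{\left(0 \right)} \right)}\right) 156 = \left(-5 + 10 \left(-3\right)\right) 156 = \left(-5 - 30\right) 156 = \left(-35\right) 156 = -5460$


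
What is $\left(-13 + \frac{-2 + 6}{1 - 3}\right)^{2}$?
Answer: $225$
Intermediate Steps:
$\left(-13 + \frac{-2 + 6}{1 - 3}\right)^{2} = \left(-13 + \frac{4}{-2}\right)^{2} = \left(-13 + 4 \left(- \frac{1}{2}\right)\right)^{2} = \left(-13 - 2\right)^{2} = \left(-15\right)^{2} = 225$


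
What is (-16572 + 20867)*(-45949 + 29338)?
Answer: -71344245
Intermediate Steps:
(-16572 + 20867)*(-45949 + 29338) = 4295*(-16611) = -71344245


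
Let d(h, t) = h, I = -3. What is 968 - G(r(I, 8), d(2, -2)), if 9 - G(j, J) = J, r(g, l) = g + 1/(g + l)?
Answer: 961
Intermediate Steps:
G(j, J) = 9 - J
968 - G(r(I, 8), d(2, -2)) = 968 - (9 - 1*2) = 968 - (9 - 2) = 968 - 1*7 = 968 - 7 = 961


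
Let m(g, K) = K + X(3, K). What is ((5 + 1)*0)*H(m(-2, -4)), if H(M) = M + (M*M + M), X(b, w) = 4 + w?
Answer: 0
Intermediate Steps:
m(g, K) = 4 + 2*K (m(g, K) = K + (4 + K) = 4 + 2*K)
H(M) = M**2 + 2*M (H(M) = M + (M**2 + M) = M + (M + M**2) = M**2 + 2*M)
((5 + 1)*0)*H(m(-2, -4)) = ((5 + 1)*0)*((4 + 2*(-4))*(2 + (4 + 2*(-4)))) = (6*0)*((4 - 8)*(2 + (4 - 8))) = 0*(-4*(2 - 4)) = 0*(-4*(-2)) = 0*8 = 0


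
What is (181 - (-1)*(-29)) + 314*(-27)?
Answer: -8326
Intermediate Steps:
(181 - (-1)*(-29)) + 314*(-27) = (181 - 1*29) - 8478 = (181 - 29) - 8478 = 152 - 8478 = -8326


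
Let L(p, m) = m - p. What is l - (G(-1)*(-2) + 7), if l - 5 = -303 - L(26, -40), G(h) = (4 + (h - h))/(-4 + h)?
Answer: -1203/5 ≈ -240.60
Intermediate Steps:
G(h) = 4/(-4 + h) (G(h) = (4 + 0)/(-4 + h) = 4/(-4 + h))
l = -232 (l = 5 + (-303 - (-40 - 1*26)) = 5 + (-303 - (-40 - 26)) = 5 + (-303 - 1*(-66)) = 5 + (-303 + 66) = 5 - 237 = -232)
l - (G(-1)*(-2) + 7) = -232 - ((4/(-4 - 1))*(-2) + 7) = -232 - ((4/(-5))*(-2) + 7) = -232 - ((4*(-⅕))*(-2) + 7) = -232 - (-⅘*(-2) + 7) = -232 - (8/5 + 7) = -232 - 1*43/5 = -232 - 43/5 = -1203/5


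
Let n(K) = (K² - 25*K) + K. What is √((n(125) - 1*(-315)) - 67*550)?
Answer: I*√23910 ≈ 154.63*I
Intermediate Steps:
n(K) = K² - 24*K
√((n(125) - 1*(-315)) - 67*550) = √((125*(-24 + 125) - 1*(-315)) - 67*550) = √((125*101 + 315) - 36850) = √((12625 + 315) - 36850) = √(12940 - 36850) = √(-23910) = I*√23910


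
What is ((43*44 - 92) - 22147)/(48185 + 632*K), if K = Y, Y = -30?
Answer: -20347/29225 ≈ -0.69622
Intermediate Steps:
K = -30
((43*44 - 92) - 22147)/(48185 + 632*K) = ((43*44 - 92) - 22147)/(48185 + 632*(-30)) = ((1892 - 92) - 22147)/(48185 - 18960) = (1800 - 22147)/29225 = -20347*1/29225 = -20347/29225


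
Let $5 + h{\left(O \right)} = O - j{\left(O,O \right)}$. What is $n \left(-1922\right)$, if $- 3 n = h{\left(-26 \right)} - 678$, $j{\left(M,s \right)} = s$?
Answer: $- \frac{1312726}{3} \approx -4.3758 \cdot 10^{5}$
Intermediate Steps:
$h{\left(O \right)} = -5$ ($h{\left(O \right)} = -5 + \left(O - O\right) = -5 + 0 = -5$)
$n = \frac{683}{3}$ ($n = - \frac{-5 - 678}{3} = \left(- \frac{1}{3}\right) \left(-683\right) = \frac{683}{3} \approx 227.67$)
$n \left(-1922\right) = \frac{683}{3} \left(-1922\right) = - \frac{1312726}{3}$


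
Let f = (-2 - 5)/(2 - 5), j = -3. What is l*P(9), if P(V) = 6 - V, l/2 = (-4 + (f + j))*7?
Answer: 196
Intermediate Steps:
f = 7/3 (f = -7/(-3) = -7*(-1/3) = 7/3 ≈ 2.3333)
l = -196/3 (l = 2*((-4 + (7/3 - 3))*7) = 2*((-4 - 2/3)*7) = 2*(-14/3*7) = 2*(-98/3) = -196/3 ≈ -65.333)
l*P(9) = -196*(6 - 1*9)/3 = -196*(6 - 9)/3 = -196/3*(-3) = 196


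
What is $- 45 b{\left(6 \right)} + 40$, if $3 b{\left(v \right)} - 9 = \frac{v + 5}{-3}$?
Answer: $-40$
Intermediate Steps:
$b{\left(v \right)} = \frac{22}{9} - \frac{v}{9}$ ($b{\left(v \right)} = 3 + \frac{\frac{1}{-3} \left(v + 5\right)}{3} = 3 + \frac{\left(- \frac{1}{3}\right) \left(5 + v\right)}{3} = 3 + \frac{- \frac{5}{3} - \frac{v}{3}}{3} = 3 - \left(\frac{5}{9} + \frac{v}{9}\right) = \frac{22}{9} - \frac{v}{9}$)
$- 45 b{\left(6 \right)} + 40 = - 45 \left(\frac{22}{9} - \frac{2}{3}\right) + 40 = \left(-45\right) \frac{16}{9} + 40 = -80 + 40 = -40$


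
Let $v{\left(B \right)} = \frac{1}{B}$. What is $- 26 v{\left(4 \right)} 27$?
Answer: $- \frac{351}{2} \approx -175.5$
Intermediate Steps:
$- 26 v{\left(4 \right)} 27 = - \frac{26}{4} \cdot 27 = \left(-26\right) \frac{1}{4} \cdot 27 = \left(- \frac{13}{2}\right) 27 = - \frac{351}{2}$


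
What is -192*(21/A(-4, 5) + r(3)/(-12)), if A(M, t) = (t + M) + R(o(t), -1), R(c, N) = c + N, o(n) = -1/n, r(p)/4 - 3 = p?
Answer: 20544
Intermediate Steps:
r(p) = 12 + 4*p
R(c, N) = N + c
A(M, t) = -1 + M + t - 1/t (A(M, t) = (t + M) + (-1 - 1/t) = (M + t) + (-1 - 1/t) = -1 + M + t - 1/t)
-192*(21/A(-4, 5) + r(3)/(-12)) = -192*(21/(-1 - 4 + 5 - 1/5) + (12 + 4*3)/(-12)) = -192*(21/(-1 - 4 + 5 - 1*⅕) + (12 + 12)*(-1/12)) = -192*(21/(-1 - 4 + 5 - ⅕) + 24*(-1/12)) = -192*(21/(-⅕) - 2) = -192*(21*(-5) - 2) = -192*(-105 - 2) = -192*(-107) = 20544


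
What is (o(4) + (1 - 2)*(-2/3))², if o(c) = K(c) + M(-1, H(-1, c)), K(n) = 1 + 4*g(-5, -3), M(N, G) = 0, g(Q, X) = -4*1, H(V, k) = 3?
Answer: 1849/9 ≈ 205.44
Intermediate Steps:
g(Q, X) = -4
K(n) = -15 (K(n) = 1 + 4*(-4) = 1 - 16 = -15)
o(c) = -15 (o(c) = -15 + 0 = -15)
(o(4) + (1 - 2)*(-2/3))² = (-15 + (1 - 2)*(-2/3))² = (-15 - (-2)/3)² = (-15 - 1*(-⅔))² = (-15 + ⅔)² = (-43/3)² = 1849/9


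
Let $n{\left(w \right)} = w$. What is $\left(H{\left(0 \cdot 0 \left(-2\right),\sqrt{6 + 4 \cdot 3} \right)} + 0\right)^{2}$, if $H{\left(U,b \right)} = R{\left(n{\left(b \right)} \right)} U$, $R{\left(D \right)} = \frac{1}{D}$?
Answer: $0$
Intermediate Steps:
$H{\left(U,b \right)} = \frac{U}{b}$
$\left(H{\left(0 \cdot 0 \left(-2\right),\sqrt{6 + 4 \cdot 3} \right)} + 0\right)^{2} = \left(\frac{0 \cdot 0 \left(-2\right)}{\sqrt{6 + 4 \cdot 3}} + 0\right)^{2} = \left(\frac{0 \left(-2\right)}{\sqrt{6 + 12}} + 0\right)^{2} = \left(\frac{0}{\sqrt{18}} + 0\right)^{2} = \left(\frac{0}{3 \sqrt{2}} + 0\right)^{2} = \left(0 \frac{\sqrt{2}}{6} + 0\right)^{2} = \left(0 + 0\right)^{2} = 0^{2} = 0$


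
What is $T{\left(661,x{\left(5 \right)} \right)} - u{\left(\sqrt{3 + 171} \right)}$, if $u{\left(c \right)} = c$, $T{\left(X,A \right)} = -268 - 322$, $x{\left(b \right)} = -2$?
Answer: $-590 - \sqrt{174} \approx -603.19$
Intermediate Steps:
$T{\left(X,A \right)} = -590$
$T{\left(661,x{\left(5 \right)} \right)} - u{\left(\sqrt{3 + 171} \right)} = -590 - \sqrt{3 + 171} = -590 - \sqrt{174}$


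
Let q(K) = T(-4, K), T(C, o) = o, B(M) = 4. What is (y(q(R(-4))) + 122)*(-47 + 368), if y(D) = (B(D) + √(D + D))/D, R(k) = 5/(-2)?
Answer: 193242/5 - 642*I*√5/5 ≈ 38648.0 - 287.11*I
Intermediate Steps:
R(k) = -5/2 (R(k) = 5*(-½) = -5/2)
q(K) = K
y(D) = (4 + √2*√D)/D (y(D) = (4 + √(D + D))/D = (4 + √(2*D))/D = (4 + √2*√D)/D)
(y(q(R(-4))) + 122)*(-47 + 368) = ((4/(-5/2) + √2/√(-5/2)) + 122)*(-47 + 368) = ((4*(-⅖) + √2*(-I*√10/5)) + 122)*321 = ((-8/5 - 2*I*√5/5) + 122)*321 = (602/5 - 2*I*√5/5)*321 = 193242/5 - 642*I*√5/5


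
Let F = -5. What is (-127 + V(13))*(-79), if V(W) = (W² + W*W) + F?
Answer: -16274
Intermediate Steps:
V(W) = -5 + 2*W² (V(W) = (W² + W*W) - 5 = (W² + W²) - 5 = 2*W² - 5 = -5 + 2*W²)
(-127 + V(13))*(-79) = (-127 + (-5 + 2*13²))*(-79) = (-127 + (-5 + 2*169))*(-79) = (-127 + (-5 + 338))*(-79) = (-127 + 333)*(-79) = 206*(-79) = -16274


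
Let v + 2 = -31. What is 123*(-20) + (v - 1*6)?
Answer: -2499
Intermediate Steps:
v = -33 (v = -2 - 31 = -33)
123*(-20) + (v - 1*6) = 123*(-20) + (-33 - 1*6) = -2460 + (-33 - 6) = -2460 - 39 = -2499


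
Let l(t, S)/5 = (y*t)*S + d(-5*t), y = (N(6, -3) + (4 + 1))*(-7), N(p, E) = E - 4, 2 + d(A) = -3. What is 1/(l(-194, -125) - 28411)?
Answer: 1/1669064 ≈ 5.9914e-7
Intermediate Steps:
d(A) = -5 (d(A) = -2 - 3 = -5)
N(p, E) = -4 + E
y = 14 (y = ((-4 - 3) + (4 + 1))*(-7) = (-7 + 5)*(-7) = -2*(-7) = 14)
l(t, S) = -25 + 70*S*t (l(t, S) = 5*((14*t)*S - 5) = 5*(14*S*t - 5) = 5*(-5 + 14*S*t) = -25 + 70*S*t)
1/(l(-194, -125) - 28411) = 1/((-25 + 70*(-125)*(-194)) - 28411) = 1/((-25 + 1697500) - 28411) = 1/(1697475 - 28411) = 1/1669064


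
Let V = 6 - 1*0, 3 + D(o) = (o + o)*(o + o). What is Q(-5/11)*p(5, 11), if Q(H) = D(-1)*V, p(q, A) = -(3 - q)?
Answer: 12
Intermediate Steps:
D(o) = -3 + 4*o**2 (D(o) = -3 + (o + o)*(o + o) = -3 + (2*o)*(2*o) = -3 + 4*o**2)
V = 6 (V = 6 + 0 = 6)
p(q, A) = -3 + q
Q(H) = 6 (Q(H) = (-3 + 4*(-1)**2)*6 = (-3 + 4*1)*6 = (-3 + 4)*6 = 1*6 = 6)
Q(-5/11)*p(5, 11) = 6*(-3 + 5) = 6*2 = 12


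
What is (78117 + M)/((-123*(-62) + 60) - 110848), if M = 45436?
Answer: -123553/103162 ≈ -1.1977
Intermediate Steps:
(78117 + M)/((-123*(-62) + 60) - 110848) = (78117 + 45436)/((-123*(-62) + 60) - 110848) = 123553/((7626 + 60) - 110848) = 123553/(7686 - 110848) = 123553/(-103162) = 123553*(-1/103162) = -123553/103162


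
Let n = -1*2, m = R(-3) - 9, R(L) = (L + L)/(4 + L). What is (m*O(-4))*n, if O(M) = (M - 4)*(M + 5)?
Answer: -240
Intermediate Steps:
R(L) = 2*L/(4 + L) (R(L) = (2*L)/(4 + L) = 2*L/(4 + L))
O(M) = (-4 + M)*(5 + M)
m = -15 (m = 2*(-3)/(4 - 3) - 9 = 2*(-3)/1 - 9 = 2*(-3)*1 - 9 = -6 - 9 = -15)
n = -2
(m*O(-4))*n = -15*(-20 - 4 + (-4)²)*(-2) = -15*(-20 - 4 + 16)*(-2) = -15*(-8)*(-2) = 120*(-2) = -240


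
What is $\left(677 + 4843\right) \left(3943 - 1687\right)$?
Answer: $12453120$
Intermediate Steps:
$\left(677 + 4843\right) \left(3943 - 1687\right) = 5520 \cdot 2256 = 12453120$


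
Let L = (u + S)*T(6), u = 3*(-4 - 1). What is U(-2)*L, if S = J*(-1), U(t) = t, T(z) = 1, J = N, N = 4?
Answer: 38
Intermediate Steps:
J = 4
S = -4 (S = 4*(-1) = -4)
u = -15 (u = 3*(-5) = -15)
L = -19 (L = (-15 - 4)*1 = -19*1 = -19)
U(-2)*L = -2*(-19) = 38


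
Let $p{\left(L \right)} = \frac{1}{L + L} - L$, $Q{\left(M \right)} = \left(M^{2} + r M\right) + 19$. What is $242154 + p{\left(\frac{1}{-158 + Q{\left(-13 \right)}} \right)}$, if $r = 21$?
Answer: $\frac{117627797}{486} \approx 2.4203 \cdot 10^{5}$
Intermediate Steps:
$Q{\left(M \right)} = 19 + M^{2} + 21 M$ ($Q{\left(M \right)} = \left(M^{2} + 21 M\right) + 19 = 19 + M^{2} + 21 M$)
$p{\left(L \right)} = \frac{1}{2 L} - L$
$242154 + p{\left(\frac{1}{-158 + Q{\left(-13 \right)}} \right)} = 242154 + \left(\frac{1}{2 \frac{1}{-158 + \left(19 + \left(-13\right)^{2} + 21 \left(-13\right)\right)}} - \frac{1}{-158 + \left(19 + \left(-13\right)^{2} + 21 \left(-13\right)\right)}\right) = 242154 + \left(\frac{1}{2 \frac{1}{-158 + \left(19 + 169 - 273\right)}} - \frac{1}{-158 + \left(19 + 169 - 273\right)}\right) = 242154 + \left(\frac{1}{2 \frac{1}{-158 - 85}} - \frac{1}{-158 - 85}\right) = 242154 + \left(\frac{1}{2 \frac{1}{-243}} - \frac{1}{-243}\right) = 242154 + \left(\frac{1}{2 \left(- \frac{1}{243}\right)} - - \frac{1}{243}\right) = 242154 + \left(\frac{1}{2} \left(-243\right) + \frac{1}{243}\right) = 242154 + \left(- \frac{243}{2} + \frac{1}{243}\right) = 242154 - \frac{59047}{486} = \frac{117627797}{486}$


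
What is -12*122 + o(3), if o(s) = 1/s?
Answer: -4391/3 ≈ -1463.7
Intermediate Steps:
o(s) = 1/s
-12*122 + o(3) = -12*122 + 1/3 = -1464 + ⅓ = -4391/3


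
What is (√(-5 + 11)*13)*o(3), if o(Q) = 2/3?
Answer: 26*√6/3 ≈ 21.229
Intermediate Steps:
o(Q) = ⅔ (o(Q) = 2*(⅓) = ⅔)
(√(-5 + 11)*13)*o(3) = (√(-5 + 11)*13)*(⅔) = (√6*13)*(⅔) = (13*√6)*(⅔) = 26*√6/3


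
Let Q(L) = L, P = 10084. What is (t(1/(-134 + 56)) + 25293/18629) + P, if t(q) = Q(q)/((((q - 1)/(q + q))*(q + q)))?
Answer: 14842548820/1471691 ≈ 10085.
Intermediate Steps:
t(q) = q/(-1 + q) (t(q) = q/((((q - 1)/(q + q))*(q + q))) = q/((((-1 + q)/((2*q)))*(2*q))) = q/((((-1 + q)*(1/(2*q)))*(2*q))) = q/((((-1 + q)/(2*q))*(2*q))) = q/(-1 + q))
(t(1/(-134 + 56)) + 25293/18629) + P = (1/((-134 + 56)*(-1 + 1/(-134 + 56))) + 25293/18629) + 10084 = (1/((-78)*(-1 + 1/(-78))) + 25293*(1/18629)) + 10084 = (-1/(78*(-1 - 1/78)) + 25293/18629) + 10084 = (-1/(78*(-79/78)) + 25293/18629) + 10084 = (-1/78*(-78/79) + 25293/18629) + 10084 = (1/79 + 25293/18629) + 10084 = 2016776/1471691 + 10084 = 14842548820/1471691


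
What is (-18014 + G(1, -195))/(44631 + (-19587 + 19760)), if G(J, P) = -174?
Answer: -4547/11201 ≈ -0.40595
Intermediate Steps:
(-18014 + G(1, -195))/(44631 + (-19587 + 19760)) = (-18014 - 174)/(44631 + (-19587 + 19760)) = -18188/(44631 + 173) = -18188/44804 = -18188*1/44804 = -4547/11201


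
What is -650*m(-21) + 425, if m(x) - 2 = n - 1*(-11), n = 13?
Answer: -16475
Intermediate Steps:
m(x) = 26 (m(x) = 2 + (13 - 1*(-11)) = 2 + (13 + 11) = 2 + 24 = 26)
-650*m(-21) + 425 = -650*26 + 425 = -16900 + 425 = -16475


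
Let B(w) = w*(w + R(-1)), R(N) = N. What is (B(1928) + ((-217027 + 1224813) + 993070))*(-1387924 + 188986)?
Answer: -6853263889056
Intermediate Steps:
B(w) = w*(-1 + w) (B(w) = w*(w - 1) = w*(-1 + w))
(B(1928) + ((-217027 + 1224813) + 993070))*(-1387924 + 188986) = (1928*(-1 + 1928) + ((-217027 + 1224813) + 993070))*(-1387924 + 188986) = (1928*1927 + (1007786 + 993070))*(-1198938) = (3715256 + 2000856)*(-1198938) = 5716112*(-1198938) = -6853263889056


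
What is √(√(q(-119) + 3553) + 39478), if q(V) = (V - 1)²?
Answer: √(39478 + √17953) ≈ 199.03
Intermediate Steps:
q(V) = (-1 + V)²
√(√(q(-119) + 3553) + 39478) = √(√((-1 - 119)² + 3553) + 39478) = √(√((-120)² + 3553) + 39478) = √(√(14400 + 3553) + 39478) = √(√17953 + 39478) = √(39478 + √17953)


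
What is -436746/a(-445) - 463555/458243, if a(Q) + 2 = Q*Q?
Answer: -3517233121/1093284983 ≈ -3.2171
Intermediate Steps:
a(Q) = -2 + Q**2 (a(Q) = -2 + Q*Q = -2 + Q**2)
-436746/a(-445) - 463555/458243 = -436746/(-2 + (-445)**2) - 463555/458243 = -436746/(-2 + 198025) - 463555*1/458243 = -436746/198023 - 5585/5521 = -3517233121/1093284983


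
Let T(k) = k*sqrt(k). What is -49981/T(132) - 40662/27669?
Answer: -13554/9223 - 49981*sqrt(33)/8712 ≈ -34.426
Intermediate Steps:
T(k) = k**(3/2)
-49981/T(132) - 40662/27669 = -49981*sqrt(33)/8712 - 40662/27669 = -49981*sqrt(33)/8712 - 40662*1/27669 = -49981*sqrt(33)/8712 - 13554/9223 = -13554/9223 - 49981*sqrt(33)/8712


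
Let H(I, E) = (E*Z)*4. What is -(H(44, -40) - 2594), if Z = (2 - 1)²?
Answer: 2754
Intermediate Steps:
Z = 1 (Z = 1² = 1)
H(I, E) = 4*E (H(I, E) = (E*1)*4 = E*4 = 4*E)
-(H(44, -40) - 2594) = -(4*(-40) - 2594) = -(-160 - 2594) = -1*(-2754) = 2754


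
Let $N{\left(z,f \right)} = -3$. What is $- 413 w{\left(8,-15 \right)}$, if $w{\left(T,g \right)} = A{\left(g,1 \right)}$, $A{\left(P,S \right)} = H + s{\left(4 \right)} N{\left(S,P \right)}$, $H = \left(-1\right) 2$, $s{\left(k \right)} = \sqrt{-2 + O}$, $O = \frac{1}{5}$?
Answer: $826 + \frac{3717 i \sqrt{5}}{5} \approx 826.0 + 1662.3 i$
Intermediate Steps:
$O = \frac{1}{5} \approx 0.2$
$s{\left(k \right)} = \frac{3 i \sqrt{5}}{5}$ ($s{\left(k \right)} = \sqrt{-2 + \frac{1}{5}} = \sqrt{- \frac{9}{5}} = \frac{3 i \sqrt{5}}{5}$)
$H = -2$
$A{\left(P,S \right)} = -2 - \frac{9 i \sqrt{5}}{5}$ ($A{\left(P,S \right)} = -2 + \frac{3 i \sqrt{5}}{5} \left(-3\right) = -2 - \frac{9 i \sqrt{5}}{5}$)
$w{\left(T,g \right)} = -2 - \frac{9 i \sqrt{5}}{5}$
$- 413 w{\left(8,-15 \right)} = - 413 \left(-2 - \frac{9 i \sqrt{5}}{5}\right) = 826 + \frac{3717 i \sqrt{5}}{5}$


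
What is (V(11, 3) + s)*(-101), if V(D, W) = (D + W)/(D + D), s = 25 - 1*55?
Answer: 32623/11 ≈ 2965.7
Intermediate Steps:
s = -30 (s = 25 - 55 = -30)
V(D, W) = (D + W)/(2*D) (V(D, W) = (D + W)/((2*D)) = (D + W)*(1/(2*D)) = (D + W)/(2*D))
(V(11, 3) + s)*(-101) = ((½)*(11 + 3)/11 - 30)*(-101) = ((½)*(1/11)*14 - 30)*(-101) = (7/11 - 30)*(-101) = -323/11*(-101) = 32623/11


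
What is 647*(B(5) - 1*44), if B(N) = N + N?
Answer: -21998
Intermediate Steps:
B(N) = 2*N
647*(B(5) - 1*44) = 647*(2*5 - 1*44) = 647*(10 - 44) = 647*(-34) = -21998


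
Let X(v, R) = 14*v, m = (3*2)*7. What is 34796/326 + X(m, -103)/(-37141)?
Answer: 646083274/6053983 ≈ 106.72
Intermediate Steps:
m = 42 (m = 6*7 = 42)
34796/326 + X(m, -103)/(-37141) = 34796/326 + (14*42)/(-37141) = 34796*(1/326) + 588*(-1/37141) = 17398/163 - 588/37141 = 646083274/6053983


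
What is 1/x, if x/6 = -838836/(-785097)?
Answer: 87233/559224 ≈ 0.15599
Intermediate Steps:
x = 559224/87233 (x = 6*(-838836/(-785097)) = 6*(-838836*(-1/785097)) = 6*(93204/87233) = 559224/87233 ≈ 6.4107)
1/x = 1/(559224/87233) = 87233/559224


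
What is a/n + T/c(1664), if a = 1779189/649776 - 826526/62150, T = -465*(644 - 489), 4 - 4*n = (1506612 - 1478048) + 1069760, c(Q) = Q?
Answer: -2081261933510351879/48050266147312000 ≈ -43.314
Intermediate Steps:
n = -274580 (n = 1 - ((1506612 - 1478048) + 1069760)/4 = 1 - (28564 + 1069760)/4 = 1 - ¼*1098324 = 1 - 274581 = -274580)
T = -72075 (T = -465*155 = -72075)
a = -71080026971/6730596400 (a = 1779189*(1/649776) - 826526*1/62150 = 593063/216592 - 413263/31075 = -71080026971/6730596400 ≈ -10.561)
a/n + T/c(1664) = -71080026971/6730596400/(-274580) - 72075/1664 = -71080026971/6730596400*(-1/274580) - 72075*1/1664 = 71080026971/1848087159512000 - 72075/1664 = -2081261933510351879/48050266147312000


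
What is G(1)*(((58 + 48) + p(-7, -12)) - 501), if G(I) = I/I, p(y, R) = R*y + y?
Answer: -318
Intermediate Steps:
p(y, R) = y + R*y
G(I) = 1
G(1)*(((58 + 48) + p(-7, -12)) - 501) = 1*(((58 + 48) - 7*(1 - 12)) - 501) = 1*((106 - 7*(-11)) - 501) = 1*((106 + 77) - 501) = 1*(183 - 501) = 1*(-318) = -318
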